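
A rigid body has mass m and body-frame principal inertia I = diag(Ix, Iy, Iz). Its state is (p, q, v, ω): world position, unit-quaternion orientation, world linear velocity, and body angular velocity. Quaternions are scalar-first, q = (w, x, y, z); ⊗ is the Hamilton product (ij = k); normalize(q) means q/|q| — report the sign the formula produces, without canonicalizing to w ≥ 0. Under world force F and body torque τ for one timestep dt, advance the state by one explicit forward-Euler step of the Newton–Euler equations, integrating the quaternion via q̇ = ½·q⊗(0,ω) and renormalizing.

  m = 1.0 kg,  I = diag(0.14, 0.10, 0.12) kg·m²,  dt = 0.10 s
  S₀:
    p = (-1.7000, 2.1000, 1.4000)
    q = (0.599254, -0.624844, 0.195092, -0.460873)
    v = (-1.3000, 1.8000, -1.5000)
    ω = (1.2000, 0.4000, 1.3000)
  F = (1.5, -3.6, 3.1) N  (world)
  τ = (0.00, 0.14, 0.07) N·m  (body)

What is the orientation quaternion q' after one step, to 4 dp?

q⊗(0,ω) = (1.2709109, 1.1570736, 0.4989512, 0.2949822)
updated quaternion q' = (0.6601, -0.5647, 0.2191, -0.4443)

q' = (0.6601, -0.5647, 0.2191, -0.4443)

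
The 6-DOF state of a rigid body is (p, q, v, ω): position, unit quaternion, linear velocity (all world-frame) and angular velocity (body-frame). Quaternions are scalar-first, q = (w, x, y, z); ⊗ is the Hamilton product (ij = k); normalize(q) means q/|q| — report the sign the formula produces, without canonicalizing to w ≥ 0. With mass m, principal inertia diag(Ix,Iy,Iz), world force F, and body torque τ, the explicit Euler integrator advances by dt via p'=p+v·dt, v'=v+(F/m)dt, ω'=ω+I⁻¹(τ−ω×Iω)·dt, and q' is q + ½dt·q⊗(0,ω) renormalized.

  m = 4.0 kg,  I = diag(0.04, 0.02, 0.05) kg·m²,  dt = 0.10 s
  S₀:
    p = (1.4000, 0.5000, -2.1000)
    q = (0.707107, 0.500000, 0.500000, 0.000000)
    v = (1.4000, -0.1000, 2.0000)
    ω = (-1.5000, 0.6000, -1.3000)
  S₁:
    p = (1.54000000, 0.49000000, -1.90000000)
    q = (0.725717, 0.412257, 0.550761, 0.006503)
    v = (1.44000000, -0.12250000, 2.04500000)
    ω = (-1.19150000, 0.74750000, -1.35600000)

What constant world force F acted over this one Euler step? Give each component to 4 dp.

F = (1.6000, -0.9000, 1.8000)

Δv = v₁−v₀ = (0.04000000, -0.02250000, 0.04500000)
m·(v₁−v₀)/dt = (1.6000, -0.9000, 1.8000)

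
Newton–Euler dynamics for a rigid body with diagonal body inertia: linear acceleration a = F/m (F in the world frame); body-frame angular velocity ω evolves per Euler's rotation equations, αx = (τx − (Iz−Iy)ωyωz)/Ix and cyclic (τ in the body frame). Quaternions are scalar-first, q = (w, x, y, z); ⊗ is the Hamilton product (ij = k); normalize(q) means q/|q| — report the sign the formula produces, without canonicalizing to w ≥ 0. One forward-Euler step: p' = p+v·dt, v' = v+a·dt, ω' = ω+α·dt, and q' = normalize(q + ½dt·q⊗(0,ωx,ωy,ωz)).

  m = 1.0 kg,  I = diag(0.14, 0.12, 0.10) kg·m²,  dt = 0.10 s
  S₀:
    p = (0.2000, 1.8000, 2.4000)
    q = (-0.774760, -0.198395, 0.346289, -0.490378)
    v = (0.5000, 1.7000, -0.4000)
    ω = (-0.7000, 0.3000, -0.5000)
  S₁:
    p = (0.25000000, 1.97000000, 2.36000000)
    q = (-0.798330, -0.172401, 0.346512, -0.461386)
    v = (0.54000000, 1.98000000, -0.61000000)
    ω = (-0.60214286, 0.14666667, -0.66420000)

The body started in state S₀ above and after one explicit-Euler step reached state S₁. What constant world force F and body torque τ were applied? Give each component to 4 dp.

v₁ − v₀ = (0.04000000, 0.28000000, -0.21000000)
m·(v₁−v₀)/dt = (0.4000, 2.8000, -2.1000)
Δω = ω₁−ω₀ = (0.09785714, -0.15333333, -0.16420000)
ω₀×(Iω₀) = (0.0030, 0.0140, 0.0042)
I·α + gyro = (0.1400, -0.1700, -0.1600)

F = (0.4000, 2.8000, -2.1000)
τ = (0.1400, -0.1700, -0.1600)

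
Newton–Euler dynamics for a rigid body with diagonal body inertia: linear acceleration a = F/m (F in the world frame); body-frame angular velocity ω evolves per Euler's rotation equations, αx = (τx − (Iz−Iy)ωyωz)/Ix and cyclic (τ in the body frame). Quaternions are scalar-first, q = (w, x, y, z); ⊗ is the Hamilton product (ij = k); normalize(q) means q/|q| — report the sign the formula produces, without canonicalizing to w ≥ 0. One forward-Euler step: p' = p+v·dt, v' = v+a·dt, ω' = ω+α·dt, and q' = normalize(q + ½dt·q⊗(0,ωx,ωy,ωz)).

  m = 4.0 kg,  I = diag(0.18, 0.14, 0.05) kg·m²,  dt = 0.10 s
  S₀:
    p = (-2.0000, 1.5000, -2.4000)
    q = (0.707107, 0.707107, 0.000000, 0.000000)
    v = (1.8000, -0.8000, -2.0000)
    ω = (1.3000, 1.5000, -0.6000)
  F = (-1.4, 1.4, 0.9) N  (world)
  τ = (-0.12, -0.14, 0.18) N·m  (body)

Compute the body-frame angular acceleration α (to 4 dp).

α = (-1.1167, -0.2757, 5.1600)

precession coupling ω×(Iω) = (0.0810, -0.1014, -0.0780)
α = I⁻¹(τ − ω×Iω) = (-1.1167, -0.2757, 5.1600)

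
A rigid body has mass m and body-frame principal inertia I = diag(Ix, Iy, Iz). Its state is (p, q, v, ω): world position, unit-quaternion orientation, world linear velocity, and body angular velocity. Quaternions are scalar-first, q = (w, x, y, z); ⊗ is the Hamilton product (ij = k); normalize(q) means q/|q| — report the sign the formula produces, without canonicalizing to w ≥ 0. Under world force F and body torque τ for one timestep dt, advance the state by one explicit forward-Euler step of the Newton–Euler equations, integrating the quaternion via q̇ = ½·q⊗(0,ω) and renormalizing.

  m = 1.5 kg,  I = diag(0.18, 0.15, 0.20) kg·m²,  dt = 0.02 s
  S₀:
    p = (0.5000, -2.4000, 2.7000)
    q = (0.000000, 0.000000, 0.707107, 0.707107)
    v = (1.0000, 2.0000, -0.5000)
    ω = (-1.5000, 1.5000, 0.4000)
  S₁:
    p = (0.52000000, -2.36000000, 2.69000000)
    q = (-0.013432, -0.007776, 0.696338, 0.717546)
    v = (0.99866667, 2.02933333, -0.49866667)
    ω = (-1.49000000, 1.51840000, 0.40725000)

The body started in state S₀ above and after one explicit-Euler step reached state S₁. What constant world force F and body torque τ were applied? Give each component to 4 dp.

Δv = v₁−v₀ = (-0.00133333, 0.02933333, 0.00133333)
m·(v₁−v₀)/dt = (-0.1000, 2.2000, 0.1000)
rate change Δω = (0.01000000, 0.01840000, 0.00725000)
applied torque τ = (0.1200, 0.1500, 0.1400)

F = (-0.1000, 2.2000, 0.1000)
τ = (0.1200, 0.1500, 0.1400)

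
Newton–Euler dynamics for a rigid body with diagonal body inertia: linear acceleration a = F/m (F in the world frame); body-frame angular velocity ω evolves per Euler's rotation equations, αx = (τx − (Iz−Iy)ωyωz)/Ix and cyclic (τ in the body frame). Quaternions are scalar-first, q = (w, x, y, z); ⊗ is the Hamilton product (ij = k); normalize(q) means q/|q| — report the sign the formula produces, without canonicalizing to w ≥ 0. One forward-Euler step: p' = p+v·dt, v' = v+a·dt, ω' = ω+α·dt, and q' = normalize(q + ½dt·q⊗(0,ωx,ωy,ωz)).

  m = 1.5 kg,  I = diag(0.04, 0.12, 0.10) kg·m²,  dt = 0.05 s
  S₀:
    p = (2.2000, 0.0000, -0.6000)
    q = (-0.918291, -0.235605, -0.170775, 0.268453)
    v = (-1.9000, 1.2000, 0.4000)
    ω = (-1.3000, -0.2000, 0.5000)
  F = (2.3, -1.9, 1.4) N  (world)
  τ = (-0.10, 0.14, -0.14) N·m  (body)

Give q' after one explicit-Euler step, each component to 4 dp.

q' = (-0.9296, -0.2064, -0.1719, 0.2524)

2q̇ = q⊗(0,ω) = (-0.4746680, 1.1620814, -0.0475282, -0.6340320)
q + ½dt·q⊗(0,ω), renormalized = (-0.9296, -0.2064, -0.1719, 0.2524)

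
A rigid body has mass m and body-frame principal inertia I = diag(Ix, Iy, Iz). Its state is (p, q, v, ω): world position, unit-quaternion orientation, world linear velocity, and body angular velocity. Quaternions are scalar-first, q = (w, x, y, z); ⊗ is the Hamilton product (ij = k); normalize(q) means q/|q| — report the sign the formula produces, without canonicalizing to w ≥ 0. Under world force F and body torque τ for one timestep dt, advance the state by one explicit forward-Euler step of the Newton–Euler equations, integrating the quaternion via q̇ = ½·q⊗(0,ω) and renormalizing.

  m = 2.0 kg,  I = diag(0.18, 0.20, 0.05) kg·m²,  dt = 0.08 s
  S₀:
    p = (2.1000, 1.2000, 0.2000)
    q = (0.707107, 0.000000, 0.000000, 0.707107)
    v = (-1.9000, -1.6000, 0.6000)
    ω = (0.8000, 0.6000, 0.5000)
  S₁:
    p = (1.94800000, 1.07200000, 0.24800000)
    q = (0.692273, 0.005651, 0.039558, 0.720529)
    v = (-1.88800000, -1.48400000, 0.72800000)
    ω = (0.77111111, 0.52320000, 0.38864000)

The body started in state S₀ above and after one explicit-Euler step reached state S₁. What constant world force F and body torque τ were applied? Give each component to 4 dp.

v₁ − v₀ = (0.01200000, 0.11600000, 0.12800000)
m·(v₁−v₀)/dt = (0.3000, 2.9000, 3.2000)
Δω = ω₁−ω₀ = (-0.02888889, -0.07680000, -0.11136000)
precession coupling = (-0.0450, 0.0520, 0.0096)
applied torque τ = (-0.1100, -0.1400, -0.0600)

F = (0.3000, 2.9000, 3.2000)
τ = (-0.1100, -0.1400, -0.0600)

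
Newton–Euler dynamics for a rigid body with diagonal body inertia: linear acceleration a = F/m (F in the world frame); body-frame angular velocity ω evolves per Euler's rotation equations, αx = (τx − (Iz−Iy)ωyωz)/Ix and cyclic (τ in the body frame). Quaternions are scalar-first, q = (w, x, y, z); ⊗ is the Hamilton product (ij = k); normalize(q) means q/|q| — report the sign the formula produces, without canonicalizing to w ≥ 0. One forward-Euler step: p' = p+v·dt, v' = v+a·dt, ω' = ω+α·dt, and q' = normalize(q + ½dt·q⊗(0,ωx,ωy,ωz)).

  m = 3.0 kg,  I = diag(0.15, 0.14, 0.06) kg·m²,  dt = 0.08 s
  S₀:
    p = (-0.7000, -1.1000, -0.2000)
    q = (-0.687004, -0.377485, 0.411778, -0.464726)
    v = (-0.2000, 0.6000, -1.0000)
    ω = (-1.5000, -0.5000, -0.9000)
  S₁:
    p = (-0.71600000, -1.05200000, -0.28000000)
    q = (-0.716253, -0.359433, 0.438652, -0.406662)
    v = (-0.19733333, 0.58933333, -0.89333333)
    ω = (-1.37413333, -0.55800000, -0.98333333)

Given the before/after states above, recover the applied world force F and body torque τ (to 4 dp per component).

ω₁ − ω₀ = (0.12586667, -0.05800000, -0.08333333)
precession coupling = (-0.0360, 0.1215, -0.0075)
applied torque τ = (0.2000, 0.0200, -0.0700)
Δv = v₁−v₀ = (0.00266667, -0.01066667, 0.10666667)
F = m·Δv/dt = (0.1000, -0.4000, 4.0000)

F = (0.1000, -0.4000, 4.0000)
τ = (0.2000, 0.0200, -0.0700)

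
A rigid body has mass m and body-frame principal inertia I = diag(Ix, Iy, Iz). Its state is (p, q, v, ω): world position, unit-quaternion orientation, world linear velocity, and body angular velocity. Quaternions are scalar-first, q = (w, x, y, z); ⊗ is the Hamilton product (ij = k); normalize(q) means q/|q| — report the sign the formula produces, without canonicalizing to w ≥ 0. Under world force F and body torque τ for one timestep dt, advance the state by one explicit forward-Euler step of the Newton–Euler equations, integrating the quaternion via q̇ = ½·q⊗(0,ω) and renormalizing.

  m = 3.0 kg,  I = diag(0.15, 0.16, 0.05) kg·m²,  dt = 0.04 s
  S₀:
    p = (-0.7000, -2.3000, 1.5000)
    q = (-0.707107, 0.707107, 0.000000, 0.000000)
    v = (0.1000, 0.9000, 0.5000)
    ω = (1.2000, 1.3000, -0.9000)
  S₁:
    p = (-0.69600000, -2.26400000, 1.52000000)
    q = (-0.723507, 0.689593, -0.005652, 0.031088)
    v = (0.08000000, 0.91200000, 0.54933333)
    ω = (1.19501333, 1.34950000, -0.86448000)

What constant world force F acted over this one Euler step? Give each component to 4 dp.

Δv = v₁−v₀ = (-0.02000000, 0.01200000, 0.04933333)
m·(v₁−v₀)/dt = (-1.5000, 0.9000, 3.7000)

F = (-1.5000, 0.9000, 3.7000)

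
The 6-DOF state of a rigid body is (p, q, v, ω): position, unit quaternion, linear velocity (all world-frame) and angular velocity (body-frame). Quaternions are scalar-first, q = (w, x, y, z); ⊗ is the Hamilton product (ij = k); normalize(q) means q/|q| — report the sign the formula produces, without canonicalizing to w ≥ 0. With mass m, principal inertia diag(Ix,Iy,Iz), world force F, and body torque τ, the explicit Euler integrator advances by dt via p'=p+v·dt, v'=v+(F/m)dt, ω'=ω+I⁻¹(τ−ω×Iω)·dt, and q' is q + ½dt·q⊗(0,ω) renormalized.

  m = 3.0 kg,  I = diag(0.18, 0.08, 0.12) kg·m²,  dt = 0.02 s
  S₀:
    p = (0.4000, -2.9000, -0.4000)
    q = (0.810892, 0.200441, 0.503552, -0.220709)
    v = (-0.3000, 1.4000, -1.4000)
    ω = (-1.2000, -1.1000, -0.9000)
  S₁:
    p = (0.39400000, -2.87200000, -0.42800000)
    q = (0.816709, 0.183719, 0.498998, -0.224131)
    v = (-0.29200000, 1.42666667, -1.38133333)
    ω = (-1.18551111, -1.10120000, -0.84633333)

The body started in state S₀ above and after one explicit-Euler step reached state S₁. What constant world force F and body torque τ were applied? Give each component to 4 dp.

Δω = ω₁−ω₀ = (0.01448889, -0.00120000, 0.05366667)
ω₀×(Iω₀) = (0.0396, 0.0648, -0.1320)
τ = I·(Δω/dt) + ω₀×(Iω₀) = (0.1700, 0.0600, 0.1900)
v₁ − v₀ = (0.00800000, 0.02666667, 0.01866667)
m·(v₁−v₀)/dt = (1.2000, 4.0000, 2.8000)

F = (1.2000, 4.0000, 2.8000)
τ = (0.1700, 0.0600, 0.1900)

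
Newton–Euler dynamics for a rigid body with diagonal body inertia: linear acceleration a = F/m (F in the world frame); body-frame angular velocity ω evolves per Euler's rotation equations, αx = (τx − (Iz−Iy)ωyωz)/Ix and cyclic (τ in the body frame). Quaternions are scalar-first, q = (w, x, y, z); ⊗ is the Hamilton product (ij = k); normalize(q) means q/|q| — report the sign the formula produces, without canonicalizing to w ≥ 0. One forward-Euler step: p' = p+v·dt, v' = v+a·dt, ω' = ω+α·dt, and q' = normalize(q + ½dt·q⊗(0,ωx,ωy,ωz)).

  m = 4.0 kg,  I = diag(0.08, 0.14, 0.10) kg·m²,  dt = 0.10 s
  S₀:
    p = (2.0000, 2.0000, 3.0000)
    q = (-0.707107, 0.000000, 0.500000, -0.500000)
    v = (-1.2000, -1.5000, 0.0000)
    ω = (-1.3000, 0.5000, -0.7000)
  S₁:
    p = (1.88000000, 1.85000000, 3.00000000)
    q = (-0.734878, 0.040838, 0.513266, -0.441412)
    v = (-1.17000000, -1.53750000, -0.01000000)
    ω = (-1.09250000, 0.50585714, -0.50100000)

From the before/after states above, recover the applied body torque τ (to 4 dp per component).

rate change Δω = (0.20750000, 0.00585714, 0.19900000)
precession coupling = (0.0140, -0.0182, -0.0390)
τ = I·(Δω/dt) + ω₀×(Iω₀) = (0.1800, -0.0100, 0.1600)

τ = (0.1800, -0.0100, 0.1600)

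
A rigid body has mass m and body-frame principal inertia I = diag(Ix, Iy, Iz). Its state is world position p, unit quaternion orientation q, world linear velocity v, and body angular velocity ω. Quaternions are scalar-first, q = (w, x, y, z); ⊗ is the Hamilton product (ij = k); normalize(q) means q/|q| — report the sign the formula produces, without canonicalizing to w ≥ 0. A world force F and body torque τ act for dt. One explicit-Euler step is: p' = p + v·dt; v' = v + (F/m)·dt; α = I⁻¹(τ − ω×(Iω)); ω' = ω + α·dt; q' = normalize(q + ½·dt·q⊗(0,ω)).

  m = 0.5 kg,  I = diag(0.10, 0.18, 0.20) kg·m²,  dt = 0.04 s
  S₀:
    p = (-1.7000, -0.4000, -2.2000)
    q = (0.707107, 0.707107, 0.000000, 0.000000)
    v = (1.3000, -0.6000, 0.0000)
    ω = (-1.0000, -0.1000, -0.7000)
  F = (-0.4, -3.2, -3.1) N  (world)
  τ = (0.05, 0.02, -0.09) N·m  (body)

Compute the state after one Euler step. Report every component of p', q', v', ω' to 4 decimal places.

linear accel F/m = (-0.8000, -6.4000, -6.2000)
p' = p + v·dt = (-1.6480, -0.4240, -2.2000)
new velocity v' = (1.2680, -0.8560, -0.2480)
α = I⁻¹(τ − ω×Iω) = (0.4860, 0.5000, -0.4900)
ω + α·dt = (-0.9806, -0.0800, -0.7196)
2q̇ = q⊗(0,ω) = (0.7071070, -0.7071070, 0.4242642, -0.5656856)
updated quaternion q' = (0.7210, 0.6928, 0.0085, -0.0113)

p' = (-1.6480, -0.4240, -2.2000)
q' = (0.7210, 0.6928, 0.0085, -0.0113)
v' = (1.2680, -0.8560, -0.2480)
ω' = (-0.9806, -0.0800, -0.7196)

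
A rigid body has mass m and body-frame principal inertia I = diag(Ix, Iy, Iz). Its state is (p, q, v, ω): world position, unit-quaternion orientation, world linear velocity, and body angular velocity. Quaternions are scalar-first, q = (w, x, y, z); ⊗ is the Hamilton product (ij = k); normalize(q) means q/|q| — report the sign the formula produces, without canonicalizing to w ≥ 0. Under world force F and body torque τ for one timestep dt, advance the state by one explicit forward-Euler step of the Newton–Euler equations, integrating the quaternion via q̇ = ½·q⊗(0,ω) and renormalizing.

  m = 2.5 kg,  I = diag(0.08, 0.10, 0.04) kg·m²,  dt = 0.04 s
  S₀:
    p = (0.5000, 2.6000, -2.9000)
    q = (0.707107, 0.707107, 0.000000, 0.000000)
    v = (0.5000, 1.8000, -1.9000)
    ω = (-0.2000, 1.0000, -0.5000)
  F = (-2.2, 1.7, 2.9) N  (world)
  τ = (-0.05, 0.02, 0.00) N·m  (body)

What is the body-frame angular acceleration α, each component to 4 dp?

α = (-1.0000, 0.1600, 0.1000)

gyro term ω×Iω = (0.0300, 0.0040, -0.0040)
α = I⁻¹(τ − ω×Iω) = (-1.0000, 0.1600, 0.1000)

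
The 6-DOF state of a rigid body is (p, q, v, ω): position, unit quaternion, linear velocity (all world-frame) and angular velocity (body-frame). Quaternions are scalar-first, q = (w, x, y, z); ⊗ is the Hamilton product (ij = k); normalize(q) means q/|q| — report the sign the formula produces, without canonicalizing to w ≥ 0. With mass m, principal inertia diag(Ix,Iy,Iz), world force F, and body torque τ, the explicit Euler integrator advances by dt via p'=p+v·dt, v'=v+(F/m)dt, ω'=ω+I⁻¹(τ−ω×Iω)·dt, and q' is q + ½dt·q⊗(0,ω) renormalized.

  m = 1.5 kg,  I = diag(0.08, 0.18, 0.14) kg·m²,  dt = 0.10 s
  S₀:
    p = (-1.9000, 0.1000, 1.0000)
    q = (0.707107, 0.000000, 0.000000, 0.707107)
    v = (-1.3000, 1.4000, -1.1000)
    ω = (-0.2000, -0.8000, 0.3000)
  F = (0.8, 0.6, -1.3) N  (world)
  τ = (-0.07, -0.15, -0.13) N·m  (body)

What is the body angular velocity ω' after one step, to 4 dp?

ω' = (-0.2995, -0.8853, 0.1957)

(τ − ω×Iω)/I = (-0.9950, -0.8533, -1.0429)
ω + α·dt = (-0.2995, -0.8853, 0.1957)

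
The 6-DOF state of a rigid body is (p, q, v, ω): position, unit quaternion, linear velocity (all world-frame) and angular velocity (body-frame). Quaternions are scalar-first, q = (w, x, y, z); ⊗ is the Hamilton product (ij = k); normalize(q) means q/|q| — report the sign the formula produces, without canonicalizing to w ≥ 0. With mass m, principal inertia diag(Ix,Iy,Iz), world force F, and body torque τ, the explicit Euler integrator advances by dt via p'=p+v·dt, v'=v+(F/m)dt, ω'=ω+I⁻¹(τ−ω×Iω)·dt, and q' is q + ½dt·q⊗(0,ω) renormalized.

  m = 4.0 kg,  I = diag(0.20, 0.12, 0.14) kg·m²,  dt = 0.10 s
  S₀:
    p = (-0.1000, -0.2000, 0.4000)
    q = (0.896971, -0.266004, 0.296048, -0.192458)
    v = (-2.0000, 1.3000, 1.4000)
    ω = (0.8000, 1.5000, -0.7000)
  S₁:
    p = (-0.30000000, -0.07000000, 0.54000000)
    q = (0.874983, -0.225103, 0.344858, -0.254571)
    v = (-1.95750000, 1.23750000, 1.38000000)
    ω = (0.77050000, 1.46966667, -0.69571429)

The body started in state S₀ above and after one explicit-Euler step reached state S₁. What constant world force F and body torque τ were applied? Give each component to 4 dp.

v₁ − v₀ = (0.04250000, -0.06250000, -0.02000000)
F = m·Δv/dt = (1.7000, -2.5000, -0.8000)
Δω = ω₁−ω₀ = (-0.02950000, -0.03033333, 0.00428571)
τ = I·(Δω/dt) + ω₀×(Iω₀) = (-0.0800, -0.0700, -0.0900)

F = (1.7000, -2.5000, -0.8000)
τ = (-0.0800, -0.0700, -0.0900)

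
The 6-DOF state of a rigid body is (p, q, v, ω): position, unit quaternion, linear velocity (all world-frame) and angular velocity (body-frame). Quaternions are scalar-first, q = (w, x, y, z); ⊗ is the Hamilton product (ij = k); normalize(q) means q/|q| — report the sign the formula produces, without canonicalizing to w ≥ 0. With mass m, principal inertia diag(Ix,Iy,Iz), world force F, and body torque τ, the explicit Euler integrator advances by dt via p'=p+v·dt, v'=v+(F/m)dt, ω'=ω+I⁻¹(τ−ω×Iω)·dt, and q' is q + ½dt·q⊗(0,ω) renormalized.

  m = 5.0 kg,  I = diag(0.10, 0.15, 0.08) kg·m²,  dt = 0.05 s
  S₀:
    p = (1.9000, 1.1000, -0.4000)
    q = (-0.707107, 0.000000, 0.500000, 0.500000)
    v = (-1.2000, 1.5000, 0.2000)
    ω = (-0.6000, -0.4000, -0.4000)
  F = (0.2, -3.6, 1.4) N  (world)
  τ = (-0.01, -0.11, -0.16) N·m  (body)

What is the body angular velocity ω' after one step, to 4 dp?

α = I⁻¹(τ − ω×Iω) = (0.0120, -0.7653, -2.1500)
ω + α·dt = (-0.5994, -0.4383, -0.5075)

ω' = (-0.5994, -0.4383, -0.5075)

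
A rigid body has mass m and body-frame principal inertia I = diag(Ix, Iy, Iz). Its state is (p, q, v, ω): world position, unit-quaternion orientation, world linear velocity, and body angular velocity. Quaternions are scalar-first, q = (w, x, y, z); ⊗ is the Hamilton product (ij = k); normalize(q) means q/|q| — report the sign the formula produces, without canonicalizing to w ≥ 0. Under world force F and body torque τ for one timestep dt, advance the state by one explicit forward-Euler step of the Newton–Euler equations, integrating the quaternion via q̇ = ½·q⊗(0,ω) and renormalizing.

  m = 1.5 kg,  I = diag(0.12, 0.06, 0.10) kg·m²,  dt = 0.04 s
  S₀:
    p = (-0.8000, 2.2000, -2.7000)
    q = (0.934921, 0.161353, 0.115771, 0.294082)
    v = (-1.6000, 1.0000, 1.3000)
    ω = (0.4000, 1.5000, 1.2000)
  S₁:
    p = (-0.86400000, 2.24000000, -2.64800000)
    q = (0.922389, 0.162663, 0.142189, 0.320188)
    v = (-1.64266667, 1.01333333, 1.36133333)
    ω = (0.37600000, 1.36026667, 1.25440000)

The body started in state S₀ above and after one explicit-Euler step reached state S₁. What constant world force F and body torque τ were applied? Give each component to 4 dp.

Δv = v₁−v₀ = (-0.04266667, 0.01333333, 0.06133333)
applied force F = (-1.6000, 0.5000, 2.3000)
Δω = ω₁−ω₀ = (-0.02400000, -0.13973333, 0.05440000)
precession coupling = (0.0720, 0.0096, -0.0360)
I·α + gyro = (0.0000, -0.2000, 0.1000)

F = (-1.6000, 0.5000, 2.3000)
τ = (0.0000, -0.2000, 0.1000)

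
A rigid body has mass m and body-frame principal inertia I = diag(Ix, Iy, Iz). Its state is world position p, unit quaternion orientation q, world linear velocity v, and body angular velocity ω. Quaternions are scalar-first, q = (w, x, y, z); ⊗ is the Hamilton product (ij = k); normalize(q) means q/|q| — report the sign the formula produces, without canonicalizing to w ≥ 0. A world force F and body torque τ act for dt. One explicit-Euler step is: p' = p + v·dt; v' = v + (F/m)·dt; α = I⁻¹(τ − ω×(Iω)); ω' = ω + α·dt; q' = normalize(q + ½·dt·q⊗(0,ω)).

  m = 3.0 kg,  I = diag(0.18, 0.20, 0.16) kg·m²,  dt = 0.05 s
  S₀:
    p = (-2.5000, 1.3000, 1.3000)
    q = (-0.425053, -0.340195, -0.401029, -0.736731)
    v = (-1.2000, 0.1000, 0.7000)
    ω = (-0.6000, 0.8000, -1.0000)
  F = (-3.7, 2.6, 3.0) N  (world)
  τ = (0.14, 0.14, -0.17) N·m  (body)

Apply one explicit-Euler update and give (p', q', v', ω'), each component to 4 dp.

p' = (-2.5600, 1.3050, 1.3350)
q' = (-0.4403, -0.3089, -0.4067, -0.7385)
v' = (-1.2617, 0.1433, 0.7500)
ω' = (-0.5700, 0.8320, -1.0501)

α = I⁻¹(τ − ω×Iω) = (0.6000, 0.6400, -1.0025)
ω + α·dt = (-0.5700, 0.8320, -1.0501)
q⊗(0,ω) = (-0.6200248, 1.2454456, -0.2381988, -0.0877204)
updated quaternion q' = (-0.4403, -0.3089, -0.4067, -0.7385)
new position p' = (-2.5600, 1.3050, 1.3350)
new velocity v' = (-1.2617, 0.1433, 0.7500)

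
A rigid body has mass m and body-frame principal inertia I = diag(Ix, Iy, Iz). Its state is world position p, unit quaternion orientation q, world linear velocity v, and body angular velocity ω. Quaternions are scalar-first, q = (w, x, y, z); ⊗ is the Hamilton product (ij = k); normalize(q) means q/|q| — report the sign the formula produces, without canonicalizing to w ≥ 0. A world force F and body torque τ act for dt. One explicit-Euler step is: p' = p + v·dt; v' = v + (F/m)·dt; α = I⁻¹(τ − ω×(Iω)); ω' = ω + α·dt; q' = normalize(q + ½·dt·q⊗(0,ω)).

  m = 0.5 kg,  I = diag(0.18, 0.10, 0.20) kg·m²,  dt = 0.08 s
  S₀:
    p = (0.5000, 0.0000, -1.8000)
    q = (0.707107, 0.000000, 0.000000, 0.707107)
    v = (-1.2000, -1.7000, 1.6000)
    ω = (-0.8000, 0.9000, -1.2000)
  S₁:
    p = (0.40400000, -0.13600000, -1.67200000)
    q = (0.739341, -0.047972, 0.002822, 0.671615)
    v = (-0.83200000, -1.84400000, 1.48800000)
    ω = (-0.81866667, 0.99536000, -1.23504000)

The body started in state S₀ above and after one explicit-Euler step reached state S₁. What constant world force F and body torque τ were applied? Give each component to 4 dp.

Δv = v₁−v₀ = (0.36800000, -0.14400000, -0.11200000)
m·(v₁−v₀)/dt = (2.3000, -0.9000, -0.7000)
rate change Δω = (-0.01866667, 0.09536000, -0.03504000)
τ = I·(Δω/dt) + ω₀×(Iω₀) = (-0.1500, 0.1000, -0.0300)

F = (2.3000, -0.9000, -0.7000)
τ = (-0.1500, 0.1000, -0.0300)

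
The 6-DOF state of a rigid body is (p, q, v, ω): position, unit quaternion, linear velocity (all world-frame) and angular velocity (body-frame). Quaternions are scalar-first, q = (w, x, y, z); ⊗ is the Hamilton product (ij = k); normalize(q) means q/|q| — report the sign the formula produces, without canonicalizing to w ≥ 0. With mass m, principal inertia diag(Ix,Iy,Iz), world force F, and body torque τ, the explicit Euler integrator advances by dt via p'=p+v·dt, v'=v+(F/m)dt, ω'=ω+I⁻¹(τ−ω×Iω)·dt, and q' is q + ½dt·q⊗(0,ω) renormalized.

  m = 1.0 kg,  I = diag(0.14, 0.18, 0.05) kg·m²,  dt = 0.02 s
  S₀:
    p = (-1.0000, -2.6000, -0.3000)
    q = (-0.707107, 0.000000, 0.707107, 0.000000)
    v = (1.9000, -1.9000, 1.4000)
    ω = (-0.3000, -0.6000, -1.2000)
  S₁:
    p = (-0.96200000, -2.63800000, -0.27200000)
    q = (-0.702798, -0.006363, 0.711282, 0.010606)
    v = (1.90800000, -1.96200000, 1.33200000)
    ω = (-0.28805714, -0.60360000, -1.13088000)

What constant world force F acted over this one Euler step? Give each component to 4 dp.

F = (0.4000, -3.1000, -3.4000)

Δv = v₁−v₀ = (0.00800000, -0.06200000, -0.06800000)
m·(v₁−v₀)/dt = (0.4000, -3.1000, -3.4000)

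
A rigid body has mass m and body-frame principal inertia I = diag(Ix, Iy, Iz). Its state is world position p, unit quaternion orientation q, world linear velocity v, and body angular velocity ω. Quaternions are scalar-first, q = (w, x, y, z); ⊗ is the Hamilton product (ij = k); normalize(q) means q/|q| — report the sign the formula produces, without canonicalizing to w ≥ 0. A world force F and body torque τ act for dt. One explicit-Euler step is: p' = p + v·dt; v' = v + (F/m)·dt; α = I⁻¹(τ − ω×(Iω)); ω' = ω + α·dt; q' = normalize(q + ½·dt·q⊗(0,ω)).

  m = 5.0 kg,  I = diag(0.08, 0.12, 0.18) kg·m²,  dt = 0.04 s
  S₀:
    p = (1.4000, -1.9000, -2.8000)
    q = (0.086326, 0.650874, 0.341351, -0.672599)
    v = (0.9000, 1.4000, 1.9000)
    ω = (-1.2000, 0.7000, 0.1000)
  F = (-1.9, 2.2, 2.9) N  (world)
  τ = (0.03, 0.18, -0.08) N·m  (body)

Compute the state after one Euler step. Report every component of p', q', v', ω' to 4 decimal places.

p + v·dt = (1.4360, -1.8440, -2.7240)
v + (F/m)dt = (0.8848, 1.4176, 1.9232)
ω×(Iω) gyroscopic = (0.0042, 0.0120, -0.0336)
α = I⁻¹(τ − ω×Iω) = (0.3225, 1.4000, -0.2578)
ω + α·dt = (-1.1871, 0.7560, 0.0897)
2q̇ = q⊗(0,ω) = (0.6093630, 0.4013632, 0.8024596, 0.8738656)
q + ½dt·q⊗(0,ω), renormalized = (0.0985, 0.6586, 0.3573, -0.6549)

p' = (1.4360, -1.8440, -2.7240)
q' = (0.0985, 0.6586, 0.3573, -0.6549)
v' = (0.8848, 1.4176, 1.9232)
ω' = (-1.1871, 0.7560, 0.0897)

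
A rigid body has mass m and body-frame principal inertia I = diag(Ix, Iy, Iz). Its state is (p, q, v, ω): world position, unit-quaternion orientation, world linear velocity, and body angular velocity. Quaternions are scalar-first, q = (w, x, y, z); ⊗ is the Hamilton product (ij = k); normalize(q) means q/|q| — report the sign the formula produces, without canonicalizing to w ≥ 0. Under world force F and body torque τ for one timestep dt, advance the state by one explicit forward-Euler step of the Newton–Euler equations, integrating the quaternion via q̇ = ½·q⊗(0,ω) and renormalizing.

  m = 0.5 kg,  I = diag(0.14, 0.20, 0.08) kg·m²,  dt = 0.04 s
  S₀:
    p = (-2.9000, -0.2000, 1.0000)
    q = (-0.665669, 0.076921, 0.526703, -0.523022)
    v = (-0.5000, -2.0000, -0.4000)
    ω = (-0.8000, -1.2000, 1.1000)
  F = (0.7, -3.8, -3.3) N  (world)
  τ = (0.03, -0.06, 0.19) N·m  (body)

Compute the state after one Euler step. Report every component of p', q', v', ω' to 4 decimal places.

p' = (-2.9200, -0.2800, 0.9840)
q' = (-0.6399, 0.0865, 0.5490, -0.5307)
v' = (-0.4440, -2.3040, -0.6640)
ω' = (-0.8367, -1.2014, 1.1662)

linear accel F/m = (1.4000, -7.6000, -6.6000)
new position p' = (-2.9200, -0.2800, 0.9840)
v + (F/m)dt = (-0.4440, -2.3040, -0.6640)
α = I⁻¹(τ − ω×Iω) = (-0.9171, -0.0360, 1.6550)
ω' = ω + α·dt = (-0.8367, -1.2014, 1.1662)
q⊗(0,ω) = (1.2689046, 0.4842821, 1.1326073, -0.4031787)
updated quaternion q' = (-0.6399, 0.0865, 0.5490, -0.5307)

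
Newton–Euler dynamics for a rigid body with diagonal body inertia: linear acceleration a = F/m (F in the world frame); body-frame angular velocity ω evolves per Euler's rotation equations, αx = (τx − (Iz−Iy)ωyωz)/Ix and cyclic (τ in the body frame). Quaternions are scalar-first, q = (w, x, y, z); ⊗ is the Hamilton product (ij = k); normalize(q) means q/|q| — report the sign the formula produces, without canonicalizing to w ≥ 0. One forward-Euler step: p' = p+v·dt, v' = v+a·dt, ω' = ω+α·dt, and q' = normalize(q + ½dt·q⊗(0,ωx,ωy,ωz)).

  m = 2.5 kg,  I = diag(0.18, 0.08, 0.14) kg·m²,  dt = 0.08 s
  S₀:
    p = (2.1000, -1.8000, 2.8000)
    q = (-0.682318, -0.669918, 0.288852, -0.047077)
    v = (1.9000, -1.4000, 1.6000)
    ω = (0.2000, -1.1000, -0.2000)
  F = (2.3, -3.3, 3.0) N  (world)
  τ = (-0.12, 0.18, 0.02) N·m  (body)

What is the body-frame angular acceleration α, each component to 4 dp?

ω×(Iω) gyroscopic = (0.0132, -0.0016, 0.0220)
angular accel α = (-0.7400, 2.2700, -0.0143)

α = (-0.7400, 2.2700, -0.0143)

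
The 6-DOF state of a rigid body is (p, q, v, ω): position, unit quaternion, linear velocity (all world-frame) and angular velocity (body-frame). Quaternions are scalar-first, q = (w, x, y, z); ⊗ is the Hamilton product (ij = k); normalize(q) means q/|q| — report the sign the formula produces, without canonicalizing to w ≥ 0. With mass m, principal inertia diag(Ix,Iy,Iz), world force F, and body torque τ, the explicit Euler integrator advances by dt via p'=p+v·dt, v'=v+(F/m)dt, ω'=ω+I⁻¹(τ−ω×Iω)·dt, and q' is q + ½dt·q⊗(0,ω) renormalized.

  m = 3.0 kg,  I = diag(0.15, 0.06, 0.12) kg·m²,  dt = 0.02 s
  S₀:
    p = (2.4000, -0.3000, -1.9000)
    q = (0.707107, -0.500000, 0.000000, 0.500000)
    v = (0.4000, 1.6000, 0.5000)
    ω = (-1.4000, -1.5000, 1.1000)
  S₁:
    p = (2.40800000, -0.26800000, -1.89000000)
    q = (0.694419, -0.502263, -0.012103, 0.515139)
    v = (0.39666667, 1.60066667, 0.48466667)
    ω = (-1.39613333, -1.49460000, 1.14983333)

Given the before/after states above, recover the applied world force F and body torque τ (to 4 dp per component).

F = (-0.5000, 0.1000, -2.3000)
τ = (-0.0700, -0.0300, 0.1100)

Δv = v₁−v₀ = (-0.00333333, 0.00066667, -0.01533333)
m·(v₁−v₀)/dt = (-0.5000, 0.1000, -2.3000)
rate change Δω = (0.00386667, 0.00540000, 0.04983333)
precession coupling = (-0.0990, -0.0462, -0.1890)
I·α + gyro = (-0.0700, -0.0300, 0.1100)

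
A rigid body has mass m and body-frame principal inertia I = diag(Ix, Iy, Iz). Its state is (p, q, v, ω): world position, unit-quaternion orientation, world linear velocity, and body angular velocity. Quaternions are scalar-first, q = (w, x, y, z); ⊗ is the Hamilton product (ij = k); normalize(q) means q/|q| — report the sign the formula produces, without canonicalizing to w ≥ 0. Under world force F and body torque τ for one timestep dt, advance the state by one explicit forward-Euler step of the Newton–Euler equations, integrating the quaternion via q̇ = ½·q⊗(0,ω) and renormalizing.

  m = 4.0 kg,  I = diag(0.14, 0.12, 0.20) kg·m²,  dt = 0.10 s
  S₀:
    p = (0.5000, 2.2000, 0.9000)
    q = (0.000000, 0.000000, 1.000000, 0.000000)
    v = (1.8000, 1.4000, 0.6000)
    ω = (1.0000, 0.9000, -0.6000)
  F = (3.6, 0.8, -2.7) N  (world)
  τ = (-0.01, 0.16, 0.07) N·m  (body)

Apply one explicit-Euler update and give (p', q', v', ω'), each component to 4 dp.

p' = (0.6800, 2.3400, 0.9600)
q' = (-0.0449, -0.0299, 0.9973, -0.0499)
v' = (1.8900, 1.4200, 0.5325)
ω' = (1.0237, 1.0033, -0.5560)

ω×(Iω) gyroscopic = (-0.0432, 0.0360, -0.0180)
(τ − ω×Iω)/I = (0.2371, 1.0333, 0.4400)
new body rate ω' = (1.0237, 1.0033, -0.5560)
q⊗(0,ω) = (-0.9000000, -0.6000000, 0.0000000, -1.0000000)
q + ½dt·q⊗(0,ω), renormalized = (-0.0449, -0.0299, 0.9973, -0.0499)
a = (0.9000, 0.2000, -0.6750)
new position p' = (0.6800, 2.3400, 0.9600)
new velocity v' = (1.8900, 1.4200, 0.5325)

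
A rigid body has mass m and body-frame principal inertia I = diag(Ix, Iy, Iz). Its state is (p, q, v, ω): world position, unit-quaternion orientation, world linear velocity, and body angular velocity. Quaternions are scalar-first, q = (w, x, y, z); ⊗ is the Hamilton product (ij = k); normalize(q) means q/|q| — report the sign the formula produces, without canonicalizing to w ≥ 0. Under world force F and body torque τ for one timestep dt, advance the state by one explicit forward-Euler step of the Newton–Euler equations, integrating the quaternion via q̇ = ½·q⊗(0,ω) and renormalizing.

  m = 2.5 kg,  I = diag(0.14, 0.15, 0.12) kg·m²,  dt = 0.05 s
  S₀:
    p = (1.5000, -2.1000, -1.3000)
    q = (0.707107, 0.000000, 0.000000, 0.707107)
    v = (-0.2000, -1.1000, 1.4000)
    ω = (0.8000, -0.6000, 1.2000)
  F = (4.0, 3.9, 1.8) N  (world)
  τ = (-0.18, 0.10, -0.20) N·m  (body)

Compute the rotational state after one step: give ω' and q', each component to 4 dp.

angular accel α = (-1.4400, 0.5387, -1.6267)
ω + α·dt = (0.7280, -0.5731, 1.1187)
2q̇ = q⊗(0,ω) = (-0.8485284, 0.9899498, 0.1414214, 0.8485284)
q + ½dt·q⊗(0,ω), renormalized = (0.6854, 0.0247, 0.0035, 0.7278)

ω' = (0.7280, -0.5731, 1.1187)
q' = (0.6854, 0.0247, 0.0035, 0.7278)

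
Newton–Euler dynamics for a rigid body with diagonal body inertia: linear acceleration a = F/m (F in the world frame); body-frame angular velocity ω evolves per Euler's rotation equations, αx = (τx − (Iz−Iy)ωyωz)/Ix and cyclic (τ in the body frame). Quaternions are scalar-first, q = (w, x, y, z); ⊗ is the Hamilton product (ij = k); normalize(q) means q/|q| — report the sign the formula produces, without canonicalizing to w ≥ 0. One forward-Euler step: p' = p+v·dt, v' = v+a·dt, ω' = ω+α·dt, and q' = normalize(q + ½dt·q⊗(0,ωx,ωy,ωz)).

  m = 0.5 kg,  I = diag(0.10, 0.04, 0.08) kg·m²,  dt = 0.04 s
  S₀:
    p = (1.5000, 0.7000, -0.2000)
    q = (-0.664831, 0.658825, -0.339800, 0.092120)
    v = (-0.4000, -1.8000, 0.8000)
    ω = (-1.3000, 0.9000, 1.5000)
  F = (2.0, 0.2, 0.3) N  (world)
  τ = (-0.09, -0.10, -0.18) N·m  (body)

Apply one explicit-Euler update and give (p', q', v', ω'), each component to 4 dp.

angular accel α = (-1.4400, -1.5250, -3.1275)
new body rate ω' = (-1.3576, 0.8390, 1.3749)
2q̇ = q⊗(0,ω) = (1.0241125, 0.2716723, -1.7063414, -0.8460440)
q + ½dt·q⊗(0,ω), renormalized = (-0.6437, 0.6636, -0.3736, 0.0751)
a = (4.0000, 0.4000, 0.6000)
new position p' = (1.4840, 0.6280, -0.1680)
v' = v + a·dt = (-0.2400, -1.7840, 0.8240)

p' = (1.4840, 0.6280, -0.1680)
q' = (-0.6437, 0.6636, -0.3736, 0.0751)
v' = (-0.2400, -1.7840, 0.8240)
ω' = (-1.3576, 0.8390, 1.3749)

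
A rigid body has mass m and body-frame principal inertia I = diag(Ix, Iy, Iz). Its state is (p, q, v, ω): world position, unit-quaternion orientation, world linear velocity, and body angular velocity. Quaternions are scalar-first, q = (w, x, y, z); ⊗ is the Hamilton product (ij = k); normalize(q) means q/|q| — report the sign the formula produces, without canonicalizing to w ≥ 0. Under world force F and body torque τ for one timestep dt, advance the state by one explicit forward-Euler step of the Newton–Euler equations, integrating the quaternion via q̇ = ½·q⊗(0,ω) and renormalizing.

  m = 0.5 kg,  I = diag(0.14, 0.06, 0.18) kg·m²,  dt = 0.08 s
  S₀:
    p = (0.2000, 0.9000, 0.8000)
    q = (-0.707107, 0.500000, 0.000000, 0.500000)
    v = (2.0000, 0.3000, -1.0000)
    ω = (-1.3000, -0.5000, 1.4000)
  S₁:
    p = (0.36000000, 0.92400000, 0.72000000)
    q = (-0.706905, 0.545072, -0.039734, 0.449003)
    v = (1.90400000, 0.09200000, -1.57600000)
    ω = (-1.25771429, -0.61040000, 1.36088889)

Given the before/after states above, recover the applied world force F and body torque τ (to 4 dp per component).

Δv = v₁−v₀ = (-0.09600000, -0.20800000, -0.57600000)
applied force F = (-0.6000, -1.3000, -3.6000)
rate change Δω = (0.04228571, -0.11040000, -0.03911111)
gyro term ω₀×Iω₀ = (-0.0840, 0.0728, -0.0520)
τ = I·(Δω/dt) + ω₀×(Iω₀) = (-0.0100, -0.0100, -0.1400)

F = (-0.6000, -1.3000, -3.6000)
τ = (-0.0100, -0.0100, -0.1400)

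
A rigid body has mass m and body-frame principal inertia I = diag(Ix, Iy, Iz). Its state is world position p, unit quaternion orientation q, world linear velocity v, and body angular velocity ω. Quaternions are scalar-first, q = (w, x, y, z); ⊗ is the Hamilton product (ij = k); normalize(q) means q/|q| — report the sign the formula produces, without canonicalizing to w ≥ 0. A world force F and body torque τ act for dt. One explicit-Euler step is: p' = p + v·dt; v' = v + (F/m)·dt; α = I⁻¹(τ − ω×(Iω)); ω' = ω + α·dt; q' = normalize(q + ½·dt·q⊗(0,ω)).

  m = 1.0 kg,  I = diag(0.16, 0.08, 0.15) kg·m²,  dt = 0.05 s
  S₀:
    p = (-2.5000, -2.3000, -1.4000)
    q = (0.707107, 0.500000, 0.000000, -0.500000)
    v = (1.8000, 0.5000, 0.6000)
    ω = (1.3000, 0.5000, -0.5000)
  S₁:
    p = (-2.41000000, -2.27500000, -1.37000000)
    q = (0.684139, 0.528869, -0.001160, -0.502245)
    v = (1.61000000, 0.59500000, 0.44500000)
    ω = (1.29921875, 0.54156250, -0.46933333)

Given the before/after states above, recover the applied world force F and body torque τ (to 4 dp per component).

Δv = v₁−v₀ = (-0.19000000, 0.09500000, -0.15500000)
applied force F = (-3.8000, 1.9000, -3.1000)
rate change Δω = (-0.00078125, 0.04156250, 0.03066667)
I·α + gyro = (-0.0200, 0.0600, 0.0400)

F = (-3.8000, 1.9000, -3.1000)
τ = (-0.0200, 0.0600, 0.0400)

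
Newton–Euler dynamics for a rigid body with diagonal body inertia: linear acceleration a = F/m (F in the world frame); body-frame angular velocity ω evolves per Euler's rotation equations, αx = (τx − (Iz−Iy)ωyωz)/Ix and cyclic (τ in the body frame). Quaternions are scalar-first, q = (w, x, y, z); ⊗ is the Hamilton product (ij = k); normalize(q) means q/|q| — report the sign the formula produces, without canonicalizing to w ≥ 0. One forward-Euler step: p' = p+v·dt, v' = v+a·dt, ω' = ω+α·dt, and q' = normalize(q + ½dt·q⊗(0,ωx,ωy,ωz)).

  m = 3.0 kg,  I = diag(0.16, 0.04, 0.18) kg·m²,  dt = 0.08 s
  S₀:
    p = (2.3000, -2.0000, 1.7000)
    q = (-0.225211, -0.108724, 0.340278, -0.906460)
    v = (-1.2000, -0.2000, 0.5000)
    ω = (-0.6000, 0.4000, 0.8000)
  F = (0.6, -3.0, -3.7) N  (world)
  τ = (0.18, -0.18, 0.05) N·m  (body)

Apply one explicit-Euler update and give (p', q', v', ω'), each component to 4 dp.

p' = (2.2040, -2.0160, 1.7400)
q' = (-0.2041, -0.0779, 0.3616, -0.9064)
v' = (-1.1840, -0.2800, 0.4013)
ω' = (-0.5324, 0.0208, 0.8094)

a = (0.2000, -1.0000, -1.2333)
p + v·dt = (2.2040, -2.0160, 1.7400)
v + (F/m)dt = (-1.1840, -0.2800, 0.4013)
ω×(Iω) gyroscopic = (0.0448, 0.0096, 0.0288)
α = I⁻¹(τ − ω×Iω) = (0.8450, -4.7400, 0.1178)
new body rate ω' = (-0.5324, 0.0208, 0.8094)
Hamilton product q⊗(0,ω) = (0.5238224, 0.7699330, 0.5407708, -0.0194916)
q + ½dt·q⊗(0,ω), renormalized = (-0.2041, -0.0779, 0.3616, -0.9064)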